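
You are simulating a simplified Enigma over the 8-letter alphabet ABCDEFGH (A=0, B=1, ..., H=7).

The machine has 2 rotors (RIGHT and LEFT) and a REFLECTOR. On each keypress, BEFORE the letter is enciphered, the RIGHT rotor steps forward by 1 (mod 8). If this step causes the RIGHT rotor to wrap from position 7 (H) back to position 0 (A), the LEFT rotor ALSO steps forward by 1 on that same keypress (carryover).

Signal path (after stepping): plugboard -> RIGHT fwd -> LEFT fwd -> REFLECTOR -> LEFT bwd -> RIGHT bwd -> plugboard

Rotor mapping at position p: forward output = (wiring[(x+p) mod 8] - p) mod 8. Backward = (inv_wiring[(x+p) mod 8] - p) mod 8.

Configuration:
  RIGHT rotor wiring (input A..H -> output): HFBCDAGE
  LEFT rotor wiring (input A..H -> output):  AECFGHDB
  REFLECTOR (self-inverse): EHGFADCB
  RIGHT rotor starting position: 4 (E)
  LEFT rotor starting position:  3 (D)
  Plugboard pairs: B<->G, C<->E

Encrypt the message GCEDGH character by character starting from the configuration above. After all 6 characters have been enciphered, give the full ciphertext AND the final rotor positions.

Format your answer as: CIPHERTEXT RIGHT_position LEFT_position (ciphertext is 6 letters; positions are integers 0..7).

Answer: BHHAHE 2 4

Derivation:
Char 1 ('G'): step: R->5, L=3; G->plug->B->R->B->L->D->refl->F->L'->F->R'->G->plug->B
Char 2 ('C'): step: R->6, L=3; C->plug->E->R->D->L->A->refl->E->L'->C->R'->H->plug->H
Char 3 ('E'): step: R->7, L=3; E->plug->C->R->G->L->B->refl->H->L'->H->R'->H->plug->H
Char 4 ('D'): step: R->0, L->4 (L advanced); D->plug->D->R->C->L->H->refl->B->L'->H->R'->A->plug->A
Char 5 ('G'): step: R->1, L=4; G->plug->B->R->A->L->C->refl->G->L'->G->R'->H->plug->H
Char 6 ('H'): step: R->2, L=4; H->plug->H->R->D->L->F->refl->D->L'->B->R'->C->plug->E
Final: ciphertext=BHHAHE, RIGHT=2, LEFT=4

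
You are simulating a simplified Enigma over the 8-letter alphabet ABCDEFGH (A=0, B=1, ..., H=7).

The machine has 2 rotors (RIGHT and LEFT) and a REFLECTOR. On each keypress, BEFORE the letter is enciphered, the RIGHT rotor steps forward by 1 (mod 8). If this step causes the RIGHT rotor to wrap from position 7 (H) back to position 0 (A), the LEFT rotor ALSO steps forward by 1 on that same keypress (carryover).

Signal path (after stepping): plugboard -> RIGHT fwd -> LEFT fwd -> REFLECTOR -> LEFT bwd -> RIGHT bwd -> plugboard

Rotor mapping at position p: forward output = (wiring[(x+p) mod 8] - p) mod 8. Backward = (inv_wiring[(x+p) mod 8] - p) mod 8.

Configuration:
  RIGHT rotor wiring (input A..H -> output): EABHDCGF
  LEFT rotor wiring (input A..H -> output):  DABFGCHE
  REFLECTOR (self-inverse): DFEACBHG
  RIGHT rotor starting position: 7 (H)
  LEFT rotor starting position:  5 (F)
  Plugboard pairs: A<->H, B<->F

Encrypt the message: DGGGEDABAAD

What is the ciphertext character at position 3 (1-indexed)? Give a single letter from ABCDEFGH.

Char 1 ('D'): step: R->0, L->6 (L advanced); D->plug->D->R->H->L->E->refl->C->L'->D->R'->E->plug->E
Char 2 ('G'): step: R->1, L=6; G->plug->G->R->E->L->D->refl->A->L'->G->R'->C->plug->C
Char 3 ('G'): step: R->2, L=6; G->plug->G->R->C->L->F->refl->B->L'->A->R'->D->plug->D

D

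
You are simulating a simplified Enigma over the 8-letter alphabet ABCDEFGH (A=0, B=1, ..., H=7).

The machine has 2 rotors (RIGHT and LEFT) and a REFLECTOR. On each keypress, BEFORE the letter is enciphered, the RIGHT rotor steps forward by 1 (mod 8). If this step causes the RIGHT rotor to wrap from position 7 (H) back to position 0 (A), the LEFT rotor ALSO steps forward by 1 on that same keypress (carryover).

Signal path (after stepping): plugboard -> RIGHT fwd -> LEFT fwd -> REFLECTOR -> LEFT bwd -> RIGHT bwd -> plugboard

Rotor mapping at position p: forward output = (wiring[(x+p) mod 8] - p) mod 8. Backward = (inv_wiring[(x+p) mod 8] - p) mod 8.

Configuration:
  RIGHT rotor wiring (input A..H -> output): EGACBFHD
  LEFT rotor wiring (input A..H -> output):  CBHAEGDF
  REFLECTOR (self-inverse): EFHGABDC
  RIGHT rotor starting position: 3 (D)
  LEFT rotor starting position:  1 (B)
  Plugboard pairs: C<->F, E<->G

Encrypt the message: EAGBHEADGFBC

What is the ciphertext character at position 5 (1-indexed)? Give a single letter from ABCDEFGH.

Char 1 ('E'): step: R->4, L=1; E->plug->G->R->E->L->F->refl->B->L'->H->R'->D->plug->D
Char 2 ('A'): step: R->5, L=1; A->plug->A->R->A->L->A->refl->E->L'->G->R'->C->plug->F
Char 3 ('G'): step: R->6, L=1; G->plug->E->R->C->L->H->refl->C->L'->F->R'->B->plug->B
Char 4 ('B'): step: R->7, L=1; B->plug->B->R->F->L->C->refl->H->L'->C->R'->F->plug->C
Char 5 ('H'): step: R->0, L->2 (L advanced); H->plug->H->R->D->L->E->refl->A->L'->G->R'->B->plug->B

B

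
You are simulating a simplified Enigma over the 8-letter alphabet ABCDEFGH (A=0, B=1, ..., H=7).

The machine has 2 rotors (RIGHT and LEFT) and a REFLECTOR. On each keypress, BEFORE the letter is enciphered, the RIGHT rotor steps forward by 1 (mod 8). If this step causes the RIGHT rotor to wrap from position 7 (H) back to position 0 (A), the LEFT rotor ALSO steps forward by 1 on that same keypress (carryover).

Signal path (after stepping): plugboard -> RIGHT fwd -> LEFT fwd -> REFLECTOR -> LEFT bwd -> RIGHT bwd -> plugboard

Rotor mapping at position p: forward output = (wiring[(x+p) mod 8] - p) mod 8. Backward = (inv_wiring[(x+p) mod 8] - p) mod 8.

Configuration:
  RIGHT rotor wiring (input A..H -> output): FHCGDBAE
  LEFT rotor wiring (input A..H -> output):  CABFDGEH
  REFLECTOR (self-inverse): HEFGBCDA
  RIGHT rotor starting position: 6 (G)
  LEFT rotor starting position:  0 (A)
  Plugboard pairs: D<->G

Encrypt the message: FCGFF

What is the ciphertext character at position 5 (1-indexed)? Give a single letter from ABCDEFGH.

Char 1 ('F'): step: R->7, L=0; F->plug->F->R->E->L->D->refl->G->L'->F->R'->A->plug->A
Char 2 ('C'): step: R->0, L->1 (L advanced); C->plug->C->R->C->L->E->refl->B->L'->H->R'->B->plug->B
Char 3 ('G'): step: R->1, L=1; G->plug->D->R->C->L->E->refl->B->L'->H->R'->F->plug->F
Char 4 ('F'): step: R->2, L=1; F->plug->F->R->C->L->E->refl->B->L'->H->R'->D->plug->G
Char 5 ('F'): step: R->3, L=1; F->plug->F->R->C->L->E->refl->B->L'->H->R'->H->plug->H

H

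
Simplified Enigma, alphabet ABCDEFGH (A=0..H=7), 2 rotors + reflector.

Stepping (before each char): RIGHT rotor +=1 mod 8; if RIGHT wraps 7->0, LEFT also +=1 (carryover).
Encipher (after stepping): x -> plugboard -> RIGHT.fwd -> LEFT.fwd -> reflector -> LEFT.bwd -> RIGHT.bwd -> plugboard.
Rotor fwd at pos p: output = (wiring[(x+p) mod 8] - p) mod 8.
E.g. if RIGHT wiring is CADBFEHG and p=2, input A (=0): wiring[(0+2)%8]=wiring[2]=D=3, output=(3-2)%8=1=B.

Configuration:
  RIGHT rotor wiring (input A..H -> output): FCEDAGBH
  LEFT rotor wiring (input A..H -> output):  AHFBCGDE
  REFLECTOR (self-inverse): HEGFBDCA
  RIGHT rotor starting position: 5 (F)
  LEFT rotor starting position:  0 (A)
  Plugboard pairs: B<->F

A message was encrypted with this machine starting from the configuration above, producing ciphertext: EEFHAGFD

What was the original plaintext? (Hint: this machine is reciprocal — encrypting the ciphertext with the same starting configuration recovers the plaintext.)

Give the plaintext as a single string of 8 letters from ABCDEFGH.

Answer: GDHGEBHE

Derivation:
Char 1 ('E'): step: R->6, L=0; E->plug->E->R->G->L->D->refl->F->L'->C->R'->G->plug->G
Char 2 ('E'): step: R->7, L=0; E->plug->E->R->E->L->C->refl->G->L'->F->R'->D->plug->D
Char 3 ('F'): step: R->0, L->1 (L advanced); F->plug->B->R->C->L->A->refl->H->L'->H->R'->H->plug->H
Char 4 ('H'): step: R->1, L=1; H->plug->H->R->E->L->F->refl->D->L'->G->R'->G->plug->G
Char 5 ('A'): step: R->2, L=1; A->plug->A->R->C->L->A->refl->H->L'->H->R'->E->plug->E
Char 6 ('G'): step: R->3, L=1; G->plug->G->R->H->L->H->refl->A->L'->C->R'->F->plug->B
Char 7 ('F'): step: R->4, L=1; F->plug->B->R->C->L->A->refl->H->L'->H->R'->H->plug->H
Char 8 ('D'): step: R->5, L=1; D->plug->D->R->A->L->G->refl->C->L'->F->R'->E->plug->E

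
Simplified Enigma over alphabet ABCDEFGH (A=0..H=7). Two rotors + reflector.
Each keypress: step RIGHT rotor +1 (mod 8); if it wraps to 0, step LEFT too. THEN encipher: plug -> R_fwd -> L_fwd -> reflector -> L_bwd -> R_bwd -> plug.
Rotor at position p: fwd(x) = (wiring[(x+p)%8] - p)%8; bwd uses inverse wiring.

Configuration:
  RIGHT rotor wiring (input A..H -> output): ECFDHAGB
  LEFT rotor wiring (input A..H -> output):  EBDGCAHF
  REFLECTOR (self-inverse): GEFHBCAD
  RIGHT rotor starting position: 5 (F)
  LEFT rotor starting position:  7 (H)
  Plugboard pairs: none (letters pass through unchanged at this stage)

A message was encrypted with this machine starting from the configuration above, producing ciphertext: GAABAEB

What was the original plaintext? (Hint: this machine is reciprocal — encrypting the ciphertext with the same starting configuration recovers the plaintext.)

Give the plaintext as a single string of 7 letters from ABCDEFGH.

Answer: HGEECHH

Derivation:
Char 1 ('G'): step: R->6, L=7; G->plug->G->R->B->L->F->refl->C->L'->C->R'->H->plug->H
Char 2 ('A'): step: R->7, L=7; A->plug->A->R->C->L->C->refl->F->L'->B->R'->G->plug->G
Char 3 ('A'): step: R->0, L->0 (L advanced); A->plug->A->R->E->L->C->refl->F->L'->H->R'->E->plug->E
Char 4 ('B'): step: R->1, L=0; B->plug->B->R->E->L->C->refl->F->L'->H->R'->E->plug->E
Char 5 ('A'): step: R->2, L=0; A->plug->A->R->D->L->G->refl->A->L'->F->R'->C->plug->C
Char 6 ('E'): step: R->3, L=0; E->plug->E->R->G->L->H->refl->D->L'->C->R'->H->plug->H
Char 7 ('B'): step: R->4, L=0; B->plug->B->R->E->L->C->refl->F->L'->H->R'->H->plug->H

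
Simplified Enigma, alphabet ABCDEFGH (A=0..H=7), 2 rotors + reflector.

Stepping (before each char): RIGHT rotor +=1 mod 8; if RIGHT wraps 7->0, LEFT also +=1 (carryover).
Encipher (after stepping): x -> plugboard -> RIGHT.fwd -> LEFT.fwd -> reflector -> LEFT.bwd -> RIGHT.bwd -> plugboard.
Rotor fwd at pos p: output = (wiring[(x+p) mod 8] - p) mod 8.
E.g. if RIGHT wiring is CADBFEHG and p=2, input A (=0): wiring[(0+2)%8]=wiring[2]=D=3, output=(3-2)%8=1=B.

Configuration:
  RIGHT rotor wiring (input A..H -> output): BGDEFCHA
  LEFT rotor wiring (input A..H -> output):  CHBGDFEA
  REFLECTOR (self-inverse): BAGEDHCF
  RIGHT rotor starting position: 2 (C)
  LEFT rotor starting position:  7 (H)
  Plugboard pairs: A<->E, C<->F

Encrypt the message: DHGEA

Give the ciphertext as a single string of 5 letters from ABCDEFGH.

Char 1 ('D'): step: R->3, L=7; D->plug->D->R->E->L->H->refl->F->L'->H->R'->C->plug->F
Char 2 ('H'): step: R->4, L=7; H->plug->H->R->A->L->B->refl->A->L'->C->R'->F->plug->C
Char 3 ('G'): step: R->5, L=7; G->plug->G->R->H->L->F->refl->H->L'->E->R'->D->plug->D
Char 4 ('E'): step: R->6, L=7; E->plug->A->R->B->L->D->refl->E->L'->F->R'->E->plug->A
Char 5 ('A'): step: R->7, L=7; A->plug->E->R->F->L->E->refl->D->L'->B->R'->A->plug->E

Answer: FCDAE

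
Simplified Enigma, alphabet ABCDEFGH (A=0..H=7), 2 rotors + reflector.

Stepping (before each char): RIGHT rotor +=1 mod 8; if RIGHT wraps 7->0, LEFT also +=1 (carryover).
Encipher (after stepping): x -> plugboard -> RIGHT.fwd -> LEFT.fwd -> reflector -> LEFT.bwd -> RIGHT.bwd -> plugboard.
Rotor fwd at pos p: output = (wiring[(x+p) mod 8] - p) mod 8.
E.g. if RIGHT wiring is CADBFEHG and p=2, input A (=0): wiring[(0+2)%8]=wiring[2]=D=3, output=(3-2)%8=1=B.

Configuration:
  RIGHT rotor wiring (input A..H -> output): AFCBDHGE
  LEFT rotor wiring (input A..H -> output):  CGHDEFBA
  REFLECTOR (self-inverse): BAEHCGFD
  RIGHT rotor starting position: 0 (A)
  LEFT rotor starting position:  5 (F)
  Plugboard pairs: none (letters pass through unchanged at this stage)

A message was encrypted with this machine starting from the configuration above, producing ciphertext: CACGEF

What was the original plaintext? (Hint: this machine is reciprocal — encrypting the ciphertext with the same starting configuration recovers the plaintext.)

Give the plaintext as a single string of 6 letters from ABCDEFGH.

Char 1 ('C'): step: R->1, L=5; C->plug->C->R->A->L->A->refl->B->L'->E->R'->A->plug->A
Char 2 ('A'): step: R->2, L=5; A->plug->A->R->A->L->A->refl->B->L'->E->R'->E->plug->E
Char 3 ('C'): step: R->3, L=5; C->plug->C->R->E->L->B->refl->A->L'->A->R'->B->plug->B
Char 4 ('G'): step: R->4, L=5; G->plug->G->R->G->L->G->refl->F->L'->D->R'->B->plug->B
Char 5 ('E'): step: R->5, L=5; E->plug->E->R->A->L->A->refl->B->L'->E->R'->G->plug->G
Char 6 ('F'): step: R->6, L=5; F->plug->F->R->D->L->F->refl->G->L'->G->R'->B->plug->B

Answer: AEBBGB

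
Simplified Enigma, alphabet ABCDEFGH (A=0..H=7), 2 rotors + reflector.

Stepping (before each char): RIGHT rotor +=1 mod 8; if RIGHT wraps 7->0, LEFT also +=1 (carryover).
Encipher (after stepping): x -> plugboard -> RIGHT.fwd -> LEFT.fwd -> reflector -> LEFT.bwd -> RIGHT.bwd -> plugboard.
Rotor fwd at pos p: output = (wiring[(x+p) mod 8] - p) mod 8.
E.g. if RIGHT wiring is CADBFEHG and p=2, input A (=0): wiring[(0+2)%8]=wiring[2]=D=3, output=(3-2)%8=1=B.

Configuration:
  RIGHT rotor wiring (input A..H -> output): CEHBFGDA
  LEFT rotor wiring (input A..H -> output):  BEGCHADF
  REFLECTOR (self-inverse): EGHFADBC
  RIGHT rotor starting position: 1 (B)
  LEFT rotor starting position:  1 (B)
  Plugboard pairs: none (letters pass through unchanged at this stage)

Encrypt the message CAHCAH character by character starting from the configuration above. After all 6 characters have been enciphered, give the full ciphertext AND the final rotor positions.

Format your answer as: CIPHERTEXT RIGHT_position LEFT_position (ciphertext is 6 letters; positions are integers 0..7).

Char 1 ('C'): step: R->2, L=1; C->plug->C->R->D->L->G->refl->B->L'->C->R'->H->plug->H
Char 2 ('A'): step: R->3, L=1; A->plug->A->R->G->L->E->refl->A->L'->H->R'->F->plug->F
Char 3 ('H'): step: R->4, L=1; H->plug->H->R->F->L->C->refl->H->L'->E->R'->D->plug->D
Char 4 ('C'): step: R->5, L=1; C->plug->C->R->D->L->G->refl->B->L'->C->R'->F->plug->F
Char 5 ('A'): step: R->6, L=1; A->plug->A->R->F->L->C->refl->H->L'->E->R'->C->plug->C
Char 6 ('H'): step: R->7, L=1; H->plug->H->R->E->L->H->refl->C->L'->F->R'->C->plug->C
Final: ciphertext=HFDFCC, RIGHT=7, LEFT=1

Answer: HFDFCC 7 1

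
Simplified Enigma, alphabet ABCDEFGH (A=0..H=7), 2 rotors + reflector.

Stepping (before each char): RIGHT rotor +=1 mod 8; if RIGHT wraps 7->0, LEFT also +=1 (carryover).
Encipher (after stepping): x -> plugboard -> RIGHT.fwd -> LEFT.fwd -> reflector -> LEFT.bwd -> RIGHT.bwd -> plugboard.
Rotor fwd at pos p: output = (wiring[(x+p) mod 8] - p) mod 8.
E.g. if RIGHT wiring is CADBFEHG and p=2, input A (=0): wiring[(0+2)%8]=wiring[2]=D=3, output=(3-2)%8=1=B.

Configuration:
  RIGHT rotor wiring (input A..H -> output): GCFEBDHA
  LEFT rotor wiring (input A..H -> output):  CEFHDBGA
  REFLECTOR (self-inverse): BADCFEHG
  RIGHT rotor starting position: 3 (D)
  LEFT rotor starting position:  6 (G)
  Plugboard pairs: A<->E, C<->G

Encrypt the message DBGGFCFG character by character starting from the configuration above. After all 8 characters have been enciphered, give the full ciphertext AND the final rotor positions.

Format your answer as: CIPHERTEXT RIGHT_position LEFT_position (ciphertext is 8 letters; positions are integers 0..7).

Answer: GEHCCGDD 3 7

Derivation:
Char 1 ('D'): step: R->4, L=6; D->plug->D->R->E->L->H->refl->G->L'->D->R'->C->plug->G
Char 2 ('B'): step: R->5, L=6; B->plug->B->R->C->L->E->refl->F->L'->G->R'->A->plug->E
Char 3 ('G'): step: R->6, L=6; G->plug->C->R->A->L->A->refl->B->L'->F->R'->H->plug->H
Char 4 ('G'): step: R->7, L=6; G->plug->C->R->D->L->G->refl->H->L'->E->R'->G->plug->C
Char 5 ('F'): step: R->0, L->7 (L advanced); F->plug->F->R->D->L->G->refl->H->L'->H->R'->G->plug->C
Char 6 ('C'): step: R->1, L=7; C->plug->G->R->H->L->H->refl->G->L'->D->R'->C->plug->G
Char 7 ('F'): step: R->2, L=7; F->plug->F->R->G->L->C->refl->D->L'->B->R'->D->plug->D
Char 8 ('G'): step: R->3, L=7; G->plug->C->R->A->L->B->refl->A->L'->E->R'->D->plug->D
Final: ciphertext=GEHCCGDD, RIGHT=3, LEFT=7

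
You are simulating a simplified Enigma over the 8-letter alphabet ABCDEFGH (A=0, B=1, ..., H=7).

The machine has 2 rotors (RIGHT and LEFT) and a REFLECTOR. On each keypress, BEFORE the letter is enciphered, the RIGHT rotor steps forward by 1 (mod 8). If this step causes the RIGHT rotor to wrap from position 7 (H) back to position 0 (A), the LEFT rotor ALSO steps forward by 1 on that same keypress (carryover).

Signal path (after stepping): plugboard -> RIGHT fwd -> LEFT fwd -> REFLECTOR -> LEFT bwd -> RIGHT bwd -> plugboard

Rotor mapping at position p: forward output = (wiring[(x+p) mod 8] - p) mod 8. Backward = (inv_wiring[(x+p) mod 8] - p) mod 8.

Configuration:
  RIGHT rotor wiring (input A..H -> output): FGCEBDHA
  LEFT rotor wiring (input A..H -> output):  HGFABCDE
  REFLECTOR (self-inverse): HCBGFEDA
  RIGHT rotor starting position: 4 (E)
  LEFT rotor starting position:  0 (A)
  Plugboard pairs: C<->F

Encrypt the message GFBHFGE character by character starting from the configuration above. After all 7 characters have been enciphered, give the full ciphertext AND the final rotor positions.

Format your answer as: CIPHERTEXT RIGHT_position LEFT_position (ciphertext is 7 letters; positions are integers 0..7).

Answer: BBAEEBD 3 1

Derivation:
Char 1 ('G'): step: R->5, L=0; G->plug->G->R->H->L->E->refl->F->L'->C->R'->B->plug->B
Char 2 ('F'): step: R->6, L=0; F->plug->C->R->H->L->E->refl->F->L'->C->R'->B->plug->B
Char 3 ('B'): step: R->7, L=0; B->plug->B->R->G->L->D->refl->G->L'->B->R'->A->plug->A
Char 4 ('H'): step: R->0, L->1 (L advanced); H->plug->H->R->A->L->F->refl->E->L'->B->R'->E->plug->E
Char 5 ('F'): step: R->1, L=1; F->plug->C->R->D->L->A->refl->H->L'->C->R'->E->plug->E
Char 6 ('G'): step: R->2, L=1; G->plug->G->R->D->L->A->refl->H->L'->C->R'->B->plug->B
Char 7 ('E'): step: R->3, L=1; E->plug->E->R->F->L->C->refl->B->L'->E->R'->D->plug->D
Final: ciphertext=BBAEEBD, RIGHT=3, LEFT=1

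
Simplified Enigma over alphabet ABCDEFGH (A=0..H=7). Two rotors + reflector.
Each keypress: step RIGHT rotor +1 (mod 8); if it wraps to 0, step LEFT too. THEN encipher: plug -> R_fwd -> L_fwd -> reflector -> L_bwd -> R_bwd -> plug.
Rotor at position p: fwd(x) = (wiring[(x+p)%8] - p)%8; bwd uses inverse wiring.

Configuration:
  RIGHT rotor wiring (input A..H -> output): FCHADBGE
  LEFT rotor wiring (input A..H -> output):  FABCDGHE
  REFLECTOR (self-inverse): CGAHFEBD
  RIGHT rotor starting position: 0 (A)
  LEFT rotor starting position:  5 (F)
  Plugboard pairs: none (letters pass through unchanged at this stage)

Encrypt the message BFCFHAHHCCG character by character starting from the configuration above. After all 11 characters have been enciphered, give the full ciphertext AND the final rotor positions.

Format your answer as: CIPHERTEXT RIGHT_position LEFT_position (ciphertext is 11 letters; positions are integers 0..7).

Answer: FEABECDBGHD 3 6

Derivation:
Char 1 ('B'): step: R->1, L=5; B->plug->B->R->G->L->F->refl->E->L'->F->R'->F->plug->F
Char 2 ('F'): step: R->2, L=5; F->plug->F->R->C->L->H->refl->D->L'->E->R'->E->plug->E
Char 3 ('C'): step: R->3, L=5; C->plug->C->R->G->L->F->refl->E->L'->F->R'->A->plug->A
Char 4 ('F'): step: R->4, L=5; F->plug->F->R->G->L->F->refl->E->L'->F->R'->B->plug->B
Char 5 ('H'): step: R->5, L=5; H->plug->H->R->G->L->F->refl->E->L'->F->R'->E->plug->E
Char 6 ('A'): step: R->6, L=5; A->plug->A->R->A->L->B->refl->G->L'->H->R'->C->plug->C
Char 7 ('H'): step: R->7, L=5; H->plug->H->R->H->L->G->refl->B->L'->A->R'->D->plug->D
Char 8 ('H'): step: R->0, L->6 (L advanced); H->plug->H->R->E->L->D->refl->H->L'->C->R'->B->plug->B
Char 9 ('C'): step: R->1, L=6; C->plug->C->R->H->L->A->refl->C->L'->D->R'->G->plug->G
Char 10 ('C'): step: R->2, L=6; C->plug->C->R->B->L->G->refl->B->L'->A->R'->H->plug->H
Char 11 ('G'): step: R->3, L=6; G->plug->G->R->H->L->A->refl->C->L'->D->R'->D->plug->D
Final: ciphertext=FEABECDBGHD, RIGHT=3, LEFT=6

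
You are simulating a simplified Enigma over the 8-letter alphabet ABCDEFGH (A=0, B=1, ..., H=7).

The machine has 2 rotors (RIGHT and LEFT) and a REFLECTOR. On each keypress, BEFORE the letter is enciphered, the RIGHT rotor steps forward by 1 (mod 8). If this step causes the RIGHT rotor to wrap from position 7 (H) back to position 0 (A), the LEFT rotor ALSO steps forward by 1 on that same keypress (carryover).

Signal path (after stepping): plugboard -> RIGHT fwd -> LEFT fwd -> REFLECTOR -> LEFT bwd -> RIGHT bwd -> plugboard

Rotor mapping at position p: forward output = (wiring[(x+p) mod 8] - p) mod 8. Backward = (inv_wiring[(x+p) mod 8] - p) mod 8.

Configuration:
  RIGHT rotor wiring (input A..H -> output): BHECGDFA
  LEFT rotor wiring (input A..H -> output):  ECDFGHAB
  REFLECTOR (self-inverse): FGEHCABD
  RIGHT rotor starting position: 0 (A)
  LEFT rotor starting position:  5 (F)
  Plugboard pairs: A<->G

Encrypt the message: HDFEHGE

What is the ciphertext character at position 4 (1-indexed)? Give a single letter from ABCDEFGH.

Char 1 ('H'): step: R->1, L=5; H->plug->H->R->A->L->C->refl->E->L'->C->R'->E->plug->E
Char 2 ('D'): step: R->2, L=5; D->plug->D->R->B->L->D->refl->H->L'->D->R'->E->plug->E
Char 3 ('F'): step: R->3, L=5; F->plug->F->R->G->L->A->refl->F->L'->E->R'->G->plug->A
Char 4 ('E'): step: R->4, L=5; E->plug->E->R->F->L->G->refl->B->L'->H->R'->B->plug->B

B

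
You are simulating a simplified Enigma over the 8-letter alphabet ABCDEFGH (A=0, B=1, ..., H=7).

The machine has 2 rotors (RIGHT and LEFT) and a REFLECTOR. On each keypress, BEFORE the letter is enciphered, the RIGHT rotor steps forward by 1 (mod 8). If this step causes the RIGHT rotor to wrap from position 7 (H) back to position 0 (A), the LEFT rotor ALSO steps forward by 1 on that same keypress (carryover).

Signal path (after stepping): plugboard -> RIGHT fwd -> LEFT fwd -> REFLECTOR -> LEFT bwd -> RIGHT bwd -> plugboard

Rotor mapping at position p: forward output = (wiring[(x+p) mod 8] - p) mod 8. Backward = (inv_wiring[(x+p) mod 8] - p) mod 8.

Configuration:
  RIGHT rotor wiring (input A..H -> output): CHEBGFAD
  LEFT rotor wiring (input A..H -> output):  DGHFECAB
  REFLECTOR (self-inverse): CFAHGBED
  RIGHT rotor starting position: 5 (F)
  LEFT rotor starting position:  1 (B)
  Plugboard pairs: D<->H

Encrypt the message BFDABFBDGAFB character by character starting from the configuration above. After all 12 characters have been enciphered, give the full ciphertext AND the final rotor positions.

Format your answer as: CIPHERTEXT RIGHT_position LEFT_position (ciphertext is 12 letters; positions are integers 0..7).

Answer: FGACCGDHEFGD 1 3

Derivation:
Char 1 ('B'): step: R->6, L=1; B->plug->B->R->F->L->H->refl->D->L'->D->R'->F->plug->F
Char 2 ('F'): step: R->7, L=1; F->plug->F->R->H->L->C->refl->A->L'->G->R'->G->plug->G
Char 3 ('D'): step: R->0, L->2 (L advanced); D->plug->H->R->D->L->A->refl->C->L'->C->R'->A->plug->A
Char 4 ('A'): step: R->1, L=2; A->plug->A->R->G->L->B->refl->F->L'->A->R'->C->plug->C
Char 5 ('B'): step: R->2, L=2; B->plug->B->R->H->L->E->refl->G->L'->E->R'->C->plug->C
Char 6 ('F'): step: R->3, L=2; F->plug->F->R->H->L->E->refl->G->L'->E->R'->G->plug->G
Char 7 ('B'): step: R->4, L=2; B->plug->B->R->B->L->D->refl->H->L'->F->R'->H->plug->D
Char 8 ('D'): step: R->5, L=2; D->plug->H->R->B->L->D->refl->H->L'->F->R'->D->plug->H
Char 9 ('G'): step: R->6, L=2; G->plug->G->R->A->L->F->refl->B->L'->G->R'->E->plug->E
Char 10 ('A'): step: R->7, L=2; A->plug->A->R->E->L->G->refl->E->L'->H->R'->F->plug->F
Char 11 ('F'): step: R->0, L->3 (L advanced); F->plug->F->R->F->L->A->refl->C->L'->A->R'->G->plug->G
Char 12 ('B'): step: R->1, L=3; B->plug->B->R->D->L->F->refl->B->L'->B->R'->H->plug->D
Final: ciphertext=FGACCGDHEFGD, RIGHT=1, LEFT=3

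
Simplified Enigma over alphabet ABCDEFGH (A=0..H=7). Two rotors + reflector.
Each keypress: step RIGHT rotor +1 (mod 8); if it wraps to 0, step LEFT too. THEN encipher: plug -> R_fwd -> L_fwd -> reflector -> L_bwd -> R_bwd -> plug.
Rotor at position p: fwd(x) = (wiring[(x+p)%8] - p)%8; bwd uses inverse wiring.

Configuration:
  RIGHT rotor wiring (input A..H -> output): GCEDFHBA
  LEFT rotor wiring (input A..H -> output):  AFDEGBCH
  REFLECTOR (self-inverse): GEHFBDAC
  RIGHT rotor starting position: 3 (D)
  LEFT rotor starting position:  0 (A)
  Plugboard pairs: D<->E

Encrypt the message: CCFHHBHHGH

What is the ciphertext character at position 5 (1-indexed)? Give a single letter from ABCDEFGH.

Char 1 ('C'): step: R->4, L=0; C->plug->C->R->F->L->B->refl->E->L'->D->R'->B->plug->B
Char 2 ('C'): step: R->5, L=0; C->plug->C->R->D->L->E->refl->B->L'->F->R'->E->plug->D
Char 3 ('F'): step: R->6, L=0; F->plug->F->R->F->L->B->refl->E->L'->D->R'->A->plug->A
Char 4 ('H'): step: R->7, L=0; H->plug->H->R->C->L->D->refl->F->L'->B->R'->A->plug->A
Char 5 ('H'): step: R->0, L->1 (L advanced); H->plug->H->R->A->L->E->refl->B->L'->F->R'->E->plug->D

D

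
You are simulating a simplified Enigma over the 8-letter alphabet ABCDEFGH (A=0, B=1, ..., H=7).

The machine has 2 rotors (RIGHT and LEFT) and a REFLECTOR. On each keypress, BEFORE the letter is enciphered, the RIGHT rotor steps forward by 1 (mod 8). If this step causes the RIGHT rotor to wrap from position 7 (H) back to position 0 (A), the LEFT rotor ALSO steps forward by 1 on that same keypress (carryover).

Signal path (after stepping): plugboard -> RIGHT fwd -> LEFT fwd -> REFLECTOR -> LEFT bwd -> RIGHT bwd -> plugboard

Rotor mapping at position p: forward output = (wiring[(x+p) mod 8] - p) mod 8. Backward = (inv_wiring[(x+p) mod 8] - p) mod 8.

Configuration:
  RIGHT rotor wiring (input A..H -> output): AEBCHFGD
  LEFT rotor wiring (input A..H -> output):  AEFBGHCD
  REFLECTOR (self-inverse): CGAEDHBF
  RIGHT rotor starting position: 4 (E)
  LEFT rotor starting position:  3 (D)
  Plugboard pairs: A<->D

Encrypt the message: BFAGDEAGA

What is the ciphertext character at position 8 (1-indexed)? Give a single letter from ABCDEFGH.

Char 1 ('B'): step: R->5, L=3; B->plug->B->R->B->L->D->refl->E->L'->C->R'->H->plug->H
Char 2 ('F'): step: R->6, L=3; F->plug->F->R->E->L->A->refl->C->L'->H->R'->H->plug->H
Char 3 ('A'): step: R->7, L=3; A->plug->D->R->C->L->E->refl->D->L'->B->R'->B->plug->B
Char 4 ('G'): step: R->0, L->4 (L advanced); G->plug->G->R->G->L->B->refl->G->L'->C->R'->D->plug->A
Char 5 ('D'): step: R->1, L=4; D->plug->A->R->D->L->H->refl->F->L'->H->R'->H->plug->H
Char 6 ('E'): step: R->2, L=4; E->plug->E->R->E->L->E->refl->D->L'->B->R'->F->plug->F
Char 7 ('A'): step: R->3, L=4; A->plug->D->R->D->L->H->refl->F->L'->H->R'->A->plug->D
Char 8 ('G'): step: R->4, L=4; G->plug->G->R->F->L->A->refl->C->L'->A->R'->F->plug->F

F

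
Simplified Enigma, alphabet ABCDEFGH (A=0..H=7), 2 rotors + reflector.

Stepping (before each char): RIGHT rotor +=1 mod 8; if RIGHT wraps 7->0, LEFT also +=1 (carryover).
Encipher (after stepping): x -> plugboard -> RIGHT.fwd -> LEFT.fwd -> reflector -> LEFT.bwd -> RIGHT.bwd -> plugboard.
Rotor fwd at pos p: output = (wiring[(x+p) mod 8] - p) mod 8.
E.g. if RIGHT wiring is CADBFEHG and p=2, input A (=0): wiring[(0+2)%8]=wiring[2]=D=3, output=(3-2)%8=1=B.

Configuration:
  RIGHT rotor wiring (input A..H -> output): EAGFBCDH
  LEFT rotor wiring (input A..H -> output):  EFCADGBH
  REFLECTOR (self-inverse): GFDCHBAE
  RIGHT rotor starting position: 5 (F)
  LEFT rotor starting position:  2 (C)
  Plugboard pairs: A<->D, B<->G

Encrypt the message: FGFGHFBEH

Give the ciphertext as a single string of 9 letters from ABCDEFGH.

Char 1 ('F'): step: R->6, L=2; F->plug->F->R->H->L->D->refl->C->L'->G->R'->C->plug->C
Char 2 ('G'): step: R->7, L=2; G->plug->B->R->F->L->F->refl->B->L'->C->R'->F->plug->F
Char 3 ('F'): step: R->0, L->3 (L advanced); F->plug->F->R->C->L->D->refl->C->L'->G->R'->C->plug->C
Char 4 ('G'): step: R->1, L=3; G->plug->B->R->F->L->B->refl->F->L'->A->R'->D->plug->A
Char 5 ('H'): step: R->2, L=3; H->plug->H->R->G->L->C->refl->D->L'->C->R'->G->plug->B
Char 6 ('F'): step: R->3, L=3; F->plug->F->R->B->L->A->refl->G->L'->D->R'->H->plug->H
Char 7 ('B'): step: R->4, L=3; B->plug->G->R->C->L->D->refl->C->L'->G->R'->B->plug->G
Char 8 ('E'): step: R->5, L=3; E->plug->E->R->D->L->G->refl->A->L'->B->R'->F->plug->F
Char 9 ('H'): step: R->6, L=3; H->plug->H->R->E->L->E->refl->H->L'->H->R'->F->plug->F

Answer: CFCABHGFF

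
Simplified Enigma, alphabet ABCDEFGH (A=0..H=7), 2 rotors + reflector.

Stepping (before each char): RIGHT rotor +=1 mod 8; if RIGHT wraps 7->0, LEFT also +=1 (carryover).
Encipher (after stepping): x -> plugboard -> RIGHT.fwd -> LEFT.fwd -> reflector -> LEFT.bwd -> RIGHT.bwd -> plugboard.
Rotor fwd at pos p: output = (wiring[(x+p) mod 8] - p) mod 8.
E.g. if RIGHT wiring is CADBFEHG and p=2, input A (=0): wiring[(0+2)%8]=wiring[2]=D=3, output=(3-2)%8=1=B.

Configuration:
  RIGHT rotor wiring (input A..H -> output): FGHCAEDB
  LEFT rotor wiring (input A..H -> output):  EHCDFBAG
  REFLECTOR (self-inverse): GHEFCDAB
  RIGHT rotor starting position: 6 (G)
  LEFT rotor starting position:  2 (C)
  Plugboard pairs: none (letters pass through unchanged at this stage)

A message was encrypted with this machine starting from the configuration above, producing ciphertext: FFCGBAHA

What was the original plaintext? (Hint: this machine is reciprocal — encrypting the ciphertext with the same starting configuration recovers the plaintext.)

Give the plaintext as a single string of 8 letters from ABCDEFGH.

Char 1 ('F'): step: R->7, L=2; F->plug->F->R->B->L->B->refl->H->L'->D->R'->E->plug->E
Char 2 ('F'): step: R->0, L->3 (L advanced); F->plug->F->R->E->L->D->refl->F->L'->D->R'->G->plug->G
Char 3 ('C'): step: R->1, L=3; C->plug->C->R->B->L->C->refl->E->L'->G->R'->B->plug->B
Char 4 ('G'): step: R->2, L=3; G->plug->G->R->D->L->F->refl->D->L'->E->R'->H->plug->H
Char 5 ('B'): step: R->3, L=3; B->plug->B->R->F->L->B->refl->H->L'->H->R'->A->plug->A
Char 6 ('A'): step: R->4, L=3; A->plug->A->R->E->L->D->refl->F->L'->D->R'->G->plug->G
Char 7 ('H'): step: R->5, L=3; H->plug->H->R->D->L->F->refl->D->L'->E->R'->C->plug->C
Char 8 ('A'): step: R->6, L=3; A->plug->A->R->F->L->B->refl->H->L'->H->R'->C->plug->C

Answer: EGBHAGCC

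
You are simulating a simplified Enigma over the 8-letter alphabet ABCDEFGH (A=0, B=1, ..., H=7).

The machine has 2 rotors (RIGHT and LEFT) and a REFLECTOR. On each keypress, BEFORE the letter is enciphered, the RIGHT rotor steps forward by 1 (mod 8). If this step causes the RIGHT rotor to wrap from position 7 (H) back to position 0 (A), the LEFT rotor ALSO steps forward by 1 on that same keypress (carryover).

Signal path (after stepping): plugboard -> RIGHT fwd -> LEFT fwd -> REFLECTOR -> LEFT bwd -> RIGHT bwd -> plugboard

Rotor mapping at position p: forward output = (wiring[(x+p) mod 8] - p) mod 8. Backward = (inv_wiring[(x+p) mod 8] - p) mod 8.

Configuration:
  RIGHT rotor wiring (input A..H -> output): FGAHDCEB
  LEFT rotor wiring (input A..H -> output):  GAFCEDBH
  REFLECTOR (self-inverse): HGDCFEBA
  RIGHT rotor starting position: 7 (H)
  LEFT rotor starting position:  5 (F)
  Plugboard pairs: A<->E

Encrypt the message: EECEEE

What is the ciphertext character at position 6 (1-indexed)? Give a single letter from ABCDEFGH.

Char 1 ('E'): step: R->0, L->6 (L advanced); E->plug->A->R->F->L->E->refl->F->L'->H->R'->D->plug->D
Char 2 ('E'): step: R->1, L=6; E->plug->A->R->F->L->E->refl->F->L'->H->R'->B->plug->B
Char 3 ('C'): step: R->2, L=6; C->plug->C->R->B->L->B->refl->G->L'->G->R'->A->plug->E
Char 4 ('E'): step: R->3, L=6; E->plug->A->R->E->L->H->refl->A->L'->C->R'->F->plug->F
Char 5 ('E'): step: R->4, L=6; E->plug->A->R->H->L->F->refl->E->L'->F->R'->D->plug->D
Char 6 ('E'): step: R->5, L=6; E->plug->A->R->F->L->E->refl->F->L'->H->R'->B->plug->B

B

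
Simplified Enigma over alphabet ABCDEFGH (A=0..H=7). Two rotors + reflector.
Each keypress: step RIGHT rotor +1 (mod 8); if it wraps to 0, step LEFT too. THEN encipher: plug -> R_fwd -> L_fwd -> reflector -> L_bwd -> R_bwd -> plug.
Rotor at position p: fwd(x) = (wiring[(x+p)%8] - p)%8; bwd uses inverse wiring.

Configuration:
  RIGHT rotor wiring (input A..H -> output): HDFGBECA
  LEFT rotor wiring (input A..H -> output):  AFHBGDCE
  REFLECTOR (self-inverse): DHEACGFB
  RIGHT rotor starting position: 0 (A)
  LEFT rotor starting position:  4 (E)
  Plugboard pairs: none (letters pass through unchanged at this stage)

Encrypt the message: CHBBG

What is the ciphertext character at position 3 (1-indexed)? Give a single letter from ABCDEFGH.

Char 1 ('C'): step: R->1, L=4; C->plug->C->R->F->L->B->refl->H->L'->B->R'->F->plug->F
Char 2 ('H'): step: R->2, L=4; H->plug->H->R->B->L->H->refl->B->L'->F->R'->G->plug->G
Char 3 ('B'): step: R->3, L=4; B->plug->B->R->G->L->D->refl->A->L'->D->R'->A->plug->A

A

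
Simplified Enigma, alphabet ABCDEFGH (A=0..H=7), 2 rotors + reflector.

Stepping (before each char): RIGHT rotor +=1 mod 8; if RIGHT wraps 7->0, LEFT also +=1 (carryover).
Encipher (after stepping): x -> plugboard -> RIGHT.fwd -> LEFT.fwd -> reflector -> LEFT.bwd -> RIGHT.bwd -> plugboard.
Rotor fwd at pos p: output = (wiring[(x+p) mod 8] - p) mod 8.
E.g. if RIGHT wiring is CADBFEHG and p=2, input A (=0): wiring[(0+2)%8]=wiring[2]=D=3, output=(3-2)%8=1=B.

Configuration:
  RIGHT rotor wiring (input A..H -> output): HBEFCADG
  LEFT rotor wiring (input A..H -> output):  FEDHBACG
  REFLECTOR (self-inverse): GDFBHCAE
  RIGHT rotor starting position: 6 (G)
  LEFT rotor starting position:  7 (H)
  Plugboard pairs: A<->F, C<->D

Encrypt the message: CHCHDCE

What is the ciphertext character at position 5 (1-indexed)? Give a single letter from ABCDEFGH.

Char 1 ('C'): step: R->7, L=7; C->plug->D->R->F->L->C->refl->F->L'->C->R'->C->plug->D
Char 2 ('H'): step: R->0, L->0 (L advanced); H->plug->H->R->G->L->C->refl->F->L'->A->R'->F->plug->A
Char 3 ('C'): step: R->1, L=0; C->plug->D->R->B->L->E->refl->H->L'->D->R'->B->plug->B
Char 4 ('H'): step: R->2, L=0; H->plug->H->R->H->L->G->refl->A->L'->F->R'->G->plug->G
Char 5 ('D'): step: R->3, L=0; D->plug->C->R->F->L->A->refl->G->L'->H->R'->B->plug->B

B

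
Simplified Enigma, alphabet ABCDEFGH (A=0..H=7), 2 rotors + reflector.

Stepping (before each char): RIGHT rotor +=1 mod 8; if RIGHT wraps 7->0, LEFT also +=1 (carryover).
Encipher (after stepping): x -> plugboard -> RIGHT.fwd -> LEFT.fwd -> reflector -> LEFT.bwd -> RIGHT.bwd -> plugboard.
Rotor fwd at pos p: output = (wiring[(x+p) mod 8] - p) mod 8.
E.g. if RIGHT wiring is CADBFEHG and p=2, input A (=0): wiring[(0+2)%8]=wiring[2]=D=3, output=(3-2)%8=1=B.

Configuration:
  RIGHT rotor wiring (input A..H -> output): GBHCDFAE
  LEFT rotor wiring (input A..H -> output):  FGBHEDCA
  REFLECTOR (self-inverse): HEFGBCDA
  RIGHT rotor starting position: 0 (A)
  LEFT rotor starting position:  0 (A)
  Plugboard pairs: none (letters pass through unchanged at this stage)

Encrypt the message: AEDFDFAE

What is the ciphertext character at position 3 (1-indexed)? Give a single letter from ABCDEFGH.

Char 1 ('A'): step: R->1, L=0; A->plug->A->R->A->L->F->refl->C->L'->G->R'->B->plug->B
Char 2 ('E'): step: R->2, L=0; E->plug->E->R->G->L->C->refl->F->L'->A->R'->B->plug->B
Char 3 ('D'): step: R->3, L=0; D->plug->D->R->F->L->D->refl->G->L'->B->R'->E->plug->E

E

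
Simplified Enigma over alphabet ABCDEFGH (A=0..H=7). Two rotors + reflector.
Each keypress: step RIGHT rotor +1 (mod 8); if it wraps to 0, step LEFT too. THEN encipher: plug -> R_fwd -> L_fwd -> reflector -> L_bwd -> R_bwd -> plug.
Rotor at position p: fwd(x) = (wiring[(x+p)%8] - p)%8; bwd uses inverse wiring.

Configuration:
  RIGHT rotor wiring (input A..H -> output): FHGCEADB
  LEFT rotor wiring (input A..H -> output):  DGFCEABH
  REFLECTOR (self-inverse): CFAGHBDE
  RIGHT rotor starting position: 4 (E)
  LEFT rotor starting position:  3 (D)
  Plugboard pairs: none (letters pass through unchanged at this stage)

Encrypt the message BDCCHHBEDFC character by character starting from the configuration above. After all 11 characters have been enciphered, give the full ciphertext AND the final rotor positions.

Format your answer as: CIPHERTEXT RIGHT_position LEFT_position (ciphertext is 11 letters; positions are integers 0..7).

Char 1 ('B'): step: R->5, L=3; B->plug->B->R->G->L->D->refl->G->L'->D->R'->A->plug->A
Char 2 ('D'): step: R->6, L=3; D->plug->D->R->B->L->B->refl->F->L'->C->R'->H->plug->H
Char 3 ('C'): step: R->7, L=3; C->plug->C->R->A->L->H->refl->E->L'->E->R'->H->plug->H
Char 4 ('C'): step: R->0, L->4 (L advanced); C->plug->C->R->G->L->B->refl->F->L'->C->R'->D->plug->D
Char 5 ('H'): step: R->1, L=4; H->plug->H->R->E->L->H->refl->E->L'->B->R'->C->plug->C
Char 6 ('H'): step: R->2, L=4; H->plug->H->R->F->L->C->refl->A->L'->A->R'->B->plug->B
Char 7 ('B'): step: R->3, L=4; B->plug->B->R->B->L->E->refl->H->L'->E->R'->G->plug->G
Char 8 ('E'): step: R->4, L=4; E->plug->E->R->B->L->E->refl->H->L'->E->R'->B->plug->B
Char 9 ('D'): step: R->5, L=4; D->plug->D->R->A->L->A->refl->C->L'->F->R'->G->plug->G
Char 10 ('F'): step: R->6, L=4; F->plug->F->R->E->L->H->refl->E->L'->B->R'->D->plug->D
Char 11 ('C'): step: R->7, L=4; C->plug->C->R->A->L->A->refl->C->L'->F->R'->F->plug->F
Final: ciphertext=AHHDCBGBGDF, RIGHT=7, LEFT=4

Answer: AHHDCBGBGDF 7 4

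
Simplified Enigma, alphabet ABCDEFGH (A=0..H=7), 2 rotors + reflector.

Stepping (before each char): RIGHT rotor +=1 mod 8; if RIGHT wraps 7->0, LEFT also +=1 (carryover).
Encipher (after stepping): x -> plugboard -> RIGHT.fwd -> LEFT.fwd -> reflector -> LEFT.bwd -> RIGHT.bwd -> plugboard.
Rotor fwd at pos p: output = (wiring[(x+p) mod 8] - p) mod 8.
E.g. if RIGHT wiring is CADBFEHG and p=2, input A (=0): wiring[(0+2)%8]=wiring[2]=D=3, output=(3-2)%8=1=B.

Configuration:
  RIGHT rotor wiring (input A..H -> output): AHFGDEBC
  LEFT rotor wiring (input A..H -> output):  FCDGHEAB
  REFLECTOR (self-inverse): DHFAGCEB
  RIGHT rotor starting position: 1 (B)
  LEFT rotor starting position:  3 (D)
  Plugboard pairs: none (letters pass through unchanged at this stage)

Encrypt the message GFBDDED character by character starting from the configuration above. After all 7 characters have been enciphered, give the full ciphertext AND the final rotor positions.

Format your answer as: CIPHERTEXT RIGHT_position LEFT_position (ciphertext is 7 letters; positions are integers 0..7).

Answer: DAACBCF 0 4

Derivation:
Char 1 ('G'): step: R->2, L=3; G->plug->G->R->G->L->H->refl->B->L'->C->R'->D->plug->D
Char 2 ('F'): step: R->3, L=3; F->plug->F->R->F->L->C->refl->F->L'->D->R'->A->plug->A
Char 3 ('B'): step: R->4, L=3; B->plug->B->R->A->L->D->refl->A->L'->H->R'->A->plug->A
Char 4 ('D'): step: R->5, L=3; D->plug->D->R->D->L->F->refl->C->L'->F->R'->C->plug->C
Char 5 ('D'): step: R->6, L=3; D->plug->D->R->B->L->E->refl->G->L'->E->R'->B->plug->B
Char 6 ('E'): step: R->7, L=3; E->plug->E->R->H->L->A->refl->D->L'->A->R'->C->plug->C
Char 7 ('D'): step: R->0, L->4 (L advanced); D->plug->D->R->G->L->H->refl->B->L'->E->R'->F->plug->F
Final: ciphertext=DAACBCF, RIGHT=0, LEFT=4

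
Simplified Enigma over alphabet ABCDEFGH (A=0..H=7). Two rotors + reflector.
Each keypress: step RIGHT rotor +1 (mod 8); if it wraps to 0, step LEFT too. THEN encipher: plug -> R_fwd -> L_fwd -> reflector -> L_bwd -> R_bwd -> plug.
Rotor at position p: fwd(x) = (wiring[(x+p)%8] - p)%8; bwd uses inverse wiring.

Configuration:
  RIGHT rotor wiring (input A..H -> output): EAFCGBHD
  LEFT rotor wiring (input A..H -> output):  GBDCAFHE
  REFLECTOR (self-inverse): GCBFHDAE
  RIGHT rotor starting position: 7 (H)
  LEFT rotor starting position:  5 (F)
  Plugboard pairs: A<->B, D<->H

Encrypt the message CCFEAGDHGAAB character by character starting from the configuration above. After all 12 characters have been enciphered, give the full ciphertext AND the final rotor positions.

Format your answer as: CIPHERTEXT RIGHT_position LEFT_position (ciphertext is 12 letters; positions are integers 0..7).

Char 1 ('C'): step: R->0, L->6 (L advanced); C->plug->C->R->F->L->E->refl->H->L'->H->R'->G->plug->G
Char 2 ('C'): step: R->1, L=6; C->plug->C->R->B->L->G->refl->A->L'->C->R'->G->plug->G
Char 3 ('F'): step: R->2, L=6; F->plug->F->R->B->L->G->refl->A->L'->C->R'->G->plug->G
Char 4 ('E'): step: R->3, L=6; E->plug->E->R->A->L->B->refl->C->L'->G->R'->C->plug->C
Char 5 ('A'): step: R->4, L=6; A->plug->B->R->F->L->E->refl->H->L'->H->R'->D->plug->H
Char 6 ('G'): step: R->5, L=6; G->plug->G->R->F->L->E->refl->H->L'->H->R'->D->plug->H
Char 7 ('D'): step: R->6, L=6; D->plug->H->R->D->L->D->refl->F->L'->E->R'->F->plug->F
Char 8 ('H'): step: R->7, L=6; H->plug->D->R->G->L->C->refl->B->L'->A->R'->H->plug->D
Char 9 ('G'): step: R->0, L->7 (L advanced); G->plug->G->R->H->L->A->refl->G->L'->G->R'->E->plug->E
Char 10 ('A'): step: R->1, L=7; A->plug->B->R->E->L->D->refl->F->L'->A->R'->E->plug->E
Char 11 ('A'): step: R->2, L=7; A->plug->B->R->A->L->F->refl->D->L'->E->R'->C->plug->C
Char 12 ('B'): step: R->3, L=7; B->plug->A->R->H->L->A->refl->G->L'->G->R'->C->plug->C
Final: ciphertext=GGGCHHFDEECC, RIGHT=3, LEFT=7

Answer: GGGCHHFDEECC 3 7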